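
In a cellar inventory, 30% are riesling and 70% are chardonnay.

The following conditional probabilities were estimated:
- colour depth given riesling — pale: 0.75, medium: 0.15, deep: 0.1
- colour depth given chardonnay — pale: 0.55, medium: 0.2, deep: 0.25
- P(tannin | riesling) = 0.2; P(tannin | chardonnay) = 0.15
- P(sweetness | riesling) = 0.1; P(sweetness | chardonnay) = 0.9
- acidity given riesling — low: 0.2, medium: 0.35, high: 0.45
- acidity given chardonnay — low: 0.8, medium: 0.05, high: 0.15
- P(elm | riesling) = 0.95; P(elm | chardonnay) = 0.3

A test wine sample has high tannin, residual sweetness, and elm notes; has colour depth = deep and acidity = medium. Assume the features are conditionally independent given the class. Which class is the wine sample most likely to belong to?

riesling: 0.3 × 0.1 × 0.2 × 0.1 × 0.35 × 0.95 = 0.0001995
chardonnay: 0.7 × 0.25 × 0.15 × 0.9 × 0.05 × 0.3 = 0.000354375
Highest score → chardonnay.

chardonnay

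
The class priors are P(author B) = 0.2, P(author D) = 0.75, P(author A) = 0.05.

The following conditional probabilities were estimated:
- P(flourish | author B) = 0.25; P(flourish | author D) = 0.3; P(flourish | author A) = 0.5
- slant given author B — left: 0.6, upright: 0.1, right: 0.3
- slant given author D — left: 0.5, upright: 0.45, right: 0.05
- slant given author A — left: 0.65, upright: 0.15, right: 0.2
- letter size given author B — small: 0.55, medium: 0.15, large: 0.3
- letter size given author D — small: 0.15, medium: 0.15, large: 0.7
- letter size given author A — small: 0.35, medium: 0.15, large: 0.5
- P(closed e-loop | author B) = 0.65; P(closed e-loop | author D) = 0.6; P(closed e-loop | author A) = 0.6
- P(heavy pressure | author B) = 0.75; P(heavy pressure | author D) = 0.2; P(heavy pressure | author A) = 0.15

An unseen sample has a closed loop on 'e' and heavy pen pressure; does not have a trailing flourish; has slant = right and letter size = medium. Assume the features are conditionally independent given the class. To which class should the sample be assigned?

author B

author B: 0.2 × (1−0.25) × 0.3 × 0.15 × 0.65 × 0.75 = 0.003290625
author D: 0.75 × (1−0.3) × 0.05 × 0.15 × 0.6 × 0.2 = 0.0004725
author A: 0.05 × (1−0.5) × 0.2 × 0.15 × 0.6 × 0.15 = 0.0000675
Highest score → author B.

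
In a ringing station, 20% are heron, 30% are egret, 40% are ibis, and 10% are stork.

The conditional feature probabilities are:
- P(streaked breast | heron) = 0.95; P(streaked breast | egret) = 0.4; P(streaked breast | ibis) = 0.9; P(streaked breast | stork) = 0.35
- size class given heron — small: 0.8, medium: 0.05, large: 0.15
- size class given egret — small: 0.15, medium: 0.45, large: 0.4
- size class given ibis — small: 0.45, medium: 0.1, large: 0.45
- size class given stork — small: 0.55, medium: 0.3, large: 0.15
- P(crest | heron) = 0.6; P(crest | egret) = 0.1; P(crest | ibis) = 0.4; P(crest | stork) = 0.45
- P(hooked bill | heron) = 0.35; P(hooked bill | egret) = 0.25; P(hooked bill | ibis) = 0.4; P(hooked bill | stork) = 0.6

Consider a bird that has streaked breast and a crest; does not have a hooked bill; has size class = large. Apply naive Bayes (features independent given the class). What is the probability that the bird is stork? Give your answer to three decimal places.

0.017

heron: 0.2 × 0.95 × 0.15 × 0.6 × (1−0.35) = 0.011115
egret: 0.3 × 0.4 × 0.4 × 0.1 × (1−0.25) = 0.0036
ibis: 0.4 × 0.9 × 0.45 × 0.4 × (1−0.4) = 0.03888
stork: 0.1 × 0.35 × 0.15 × 0.45 × (1−0.6) = 0.000945
P(stork | x) = 0.000945 / 0.05454 ≈ 0.017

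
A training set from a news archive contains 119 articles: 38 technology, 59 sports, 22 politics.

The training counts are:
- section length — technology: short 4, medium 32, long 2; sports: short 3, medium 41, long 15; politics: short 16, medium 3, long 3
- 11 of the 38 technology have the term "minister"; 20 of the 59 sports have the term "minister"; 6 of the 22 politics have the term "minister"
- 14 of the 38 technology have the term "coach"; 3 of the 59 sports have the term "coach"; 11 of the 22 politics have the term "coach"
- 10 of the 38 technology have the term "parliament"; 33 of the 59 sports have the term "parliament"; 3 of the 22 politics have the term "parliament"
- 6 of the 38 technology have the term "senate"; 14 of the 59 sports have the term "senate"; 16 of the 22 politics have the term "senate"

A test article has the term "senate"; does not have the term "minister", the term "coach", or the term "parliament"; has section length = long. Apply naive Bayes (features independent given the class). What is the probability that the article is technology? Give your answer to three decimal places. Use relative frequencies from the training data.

technology: (38/119) × (2/38) × (27/38) × (24/38) × (28/38) × (6/38) ≈ 0.000877471
sports: (59/119) × (15/59) × (39/59) × (56/59) × (26/59) × (14/59) ≈ 0.00826971
politics: (22/119) × (3/22) × (16/22) × (11/22) × (19/22) × (16/22) ≈ 0.00575798
P(technology | x) = 0.000877471 / 0.014905161 ≈ 0.059

0.059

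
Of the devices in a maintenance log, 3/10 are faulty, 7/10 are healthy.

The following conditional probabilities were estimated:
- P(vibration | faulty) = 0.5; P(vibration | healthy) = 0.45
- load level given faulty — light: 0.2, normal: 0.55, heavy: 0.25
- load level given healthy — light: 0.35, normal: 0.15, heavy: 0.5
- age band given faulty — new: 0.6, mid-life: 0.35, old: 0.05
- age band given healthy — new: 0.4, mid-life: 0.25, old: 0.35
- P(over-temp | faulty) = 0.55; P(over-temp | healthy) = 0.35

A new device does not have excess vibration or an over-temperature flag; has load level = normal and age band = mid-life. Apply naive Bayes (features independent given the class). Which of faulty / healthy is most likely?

faulty

faulty: 0.3 × (1−0.5) × 0.55 × 0.35 × (1−0.55) = 0.01299375
healthy: 0.7 × (1−0.45) × 0.15 × 0.25 × (1−0.35) = 0.009384375
Highest score → faulty.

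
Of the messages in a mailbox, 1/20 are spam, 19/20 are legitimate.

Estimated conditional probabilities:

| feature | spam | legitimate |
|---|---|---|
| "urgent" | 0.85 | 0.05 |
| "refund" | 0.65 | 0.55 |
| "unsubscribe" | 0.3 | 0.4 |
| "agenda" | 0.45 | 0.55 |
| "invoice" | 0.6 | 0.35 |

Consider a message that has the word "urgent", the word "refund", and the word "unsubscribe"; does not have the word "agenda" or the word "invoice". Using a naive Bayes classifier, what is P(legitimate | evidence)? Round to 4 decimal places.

spam: 0.05 × 0.85 × 0.65 × 0.3 × (1−0.45) × (1−0.6) = 0.00182325
legitimate: 0.95 × 0.05 × 0.55 × 0.4 × (1−0.55) × (1−0.35) = 0.003056625
P(legitimate | x) = 0.003056625 / 0.004879875 ≈ 0.6264

0.6264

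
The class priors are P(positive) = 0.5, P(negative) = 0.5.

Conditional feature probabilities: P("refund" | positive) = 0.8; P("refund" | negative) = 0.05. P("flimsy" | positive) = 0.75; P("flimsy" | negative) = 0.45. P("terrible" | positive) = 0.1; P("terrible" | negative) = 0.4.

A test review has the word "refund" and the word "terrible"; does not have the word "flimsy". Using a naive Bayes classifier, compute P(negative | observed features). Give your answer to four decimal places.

positive: 0.5 × 0.8 × (1−0.75) × 0.1 = 0.01
negative: 0.5 × 0.05 × (1−0.45) × 0.4 = 0.0055
P(negative | x) = 0.0055 / 0.0155 ≈ 0.3548

0.3548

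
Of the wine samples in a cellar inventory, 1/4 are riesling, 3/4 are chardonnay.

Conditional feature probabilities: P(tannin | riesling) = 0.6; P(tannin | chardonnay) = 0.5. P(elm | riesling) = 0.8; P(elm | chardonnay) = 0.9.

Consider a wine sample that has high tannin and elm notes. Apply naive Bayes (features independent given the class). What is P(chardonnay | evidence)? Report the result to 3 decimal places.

riesling: 0.25 × 0.6 × 0.8 = 0.12
chardonnay: 0.75 × 0.5 × 0.9 = 0.3375
P(chardonnay | x) = 0.3375 / 0.4575 ≈ 0.738

0.738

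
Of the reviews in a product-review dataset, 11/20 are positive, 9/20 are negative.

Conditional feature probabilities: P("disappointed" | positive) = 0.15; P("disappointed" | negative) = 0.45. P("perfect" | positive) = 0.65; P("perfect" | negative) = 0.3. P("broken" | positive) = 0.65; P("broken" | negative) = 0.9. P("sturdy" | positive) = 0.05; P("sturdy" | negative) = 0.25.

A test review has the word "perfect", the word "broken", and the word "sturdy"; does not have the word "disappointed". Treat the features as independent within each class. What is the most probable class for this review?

negative

positive: 0.55 × (1−0.15) × 0.65 × 0.65 × 0.05 = 0.0098759375
negative: 0.45 × (1−0.45) × 0.3 × 0.9 × 0.25 = 0.01670625
Highest score → negative.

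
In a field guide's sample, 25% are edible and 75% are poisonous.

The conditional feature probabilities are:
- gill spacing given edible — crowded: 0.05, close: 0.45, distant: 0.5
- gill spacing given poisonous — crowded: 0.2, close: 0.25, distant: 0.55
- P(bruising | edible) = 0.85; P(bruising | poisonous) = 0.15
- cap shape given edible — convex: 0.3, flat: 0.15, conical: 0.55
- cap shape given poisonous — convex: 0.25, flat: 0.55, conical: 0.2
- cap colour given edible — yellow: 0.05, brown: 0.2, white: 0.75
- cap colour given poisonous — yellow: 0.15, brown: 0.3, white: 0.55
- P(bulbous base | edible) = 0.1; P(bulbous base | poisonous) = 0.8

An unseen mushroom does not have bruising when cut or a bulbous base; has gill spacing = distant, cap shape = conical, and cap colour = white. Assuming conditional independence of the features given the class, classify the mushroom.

poisonous

edible: 0.25 × 0.5 × (1−0.85) × 0.55 × 0.75 × (1−0.1) = 0.0069609375
poisonous: 0.75 × 0.55 × (1−0.15) × 0.2 × 0.55 × (1−0.8) = 0.00771375
Highest score → poisonous.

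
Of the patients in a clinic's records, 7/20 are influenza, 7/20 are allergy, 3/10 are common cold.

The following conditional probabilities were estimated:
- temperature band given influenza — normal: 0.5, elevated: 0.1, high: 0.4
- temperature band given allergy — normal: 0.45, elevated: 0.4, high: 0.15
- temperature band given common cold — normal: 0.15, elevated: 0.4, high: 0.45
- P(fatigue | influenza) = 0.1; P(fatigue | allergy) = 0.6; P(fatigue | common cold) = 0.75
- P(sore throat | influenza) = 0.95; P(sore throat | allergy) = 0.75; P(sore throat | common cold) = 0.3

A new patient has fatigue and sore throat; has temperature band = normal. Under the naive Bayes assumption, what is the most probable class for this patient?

allergy

influenza: 0.35 × 0.5 × 0.1 × 0.95 = 0.016625
allergy: 0.35 × 0.45 × 0.6 × 0.75 = 0.070875
common cold: 0.3 × 0.15 × 0.75 × 0.3 = 0.010125
Highest score → allergy.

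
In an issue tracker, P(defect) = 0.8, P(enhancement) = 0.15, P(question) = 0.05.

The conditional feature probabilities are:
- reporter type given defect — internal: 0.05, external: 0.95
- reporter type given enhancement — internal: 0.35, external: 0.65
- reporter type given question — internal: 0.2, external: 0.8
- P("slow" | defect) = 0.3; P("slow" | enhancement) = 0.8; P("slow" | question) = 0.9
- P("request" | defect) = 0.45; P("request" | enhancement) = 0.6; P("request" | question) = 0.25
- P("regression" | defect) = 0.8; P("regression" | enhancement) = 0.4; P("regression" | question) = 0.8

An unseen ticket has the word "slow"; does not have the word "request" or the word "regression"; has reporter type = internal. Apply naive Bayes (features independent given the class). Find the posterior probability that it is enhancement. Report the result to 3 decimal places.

0.791

defect: 0.8 × 0.05 × 0.3 × (1−0.45) × (1−0.8) = 0.00132
enhancement: 0.15 × 0.35 × 0.8 × (1−0.6) × (1−0.4) = 0.01008
question: 0.05 × 0.2 × 0.9 × (1−0.25) × (1−0.8) = 0.00135
P(enhancement | x) = 0.01008 / 0.01275 ≈ 0.791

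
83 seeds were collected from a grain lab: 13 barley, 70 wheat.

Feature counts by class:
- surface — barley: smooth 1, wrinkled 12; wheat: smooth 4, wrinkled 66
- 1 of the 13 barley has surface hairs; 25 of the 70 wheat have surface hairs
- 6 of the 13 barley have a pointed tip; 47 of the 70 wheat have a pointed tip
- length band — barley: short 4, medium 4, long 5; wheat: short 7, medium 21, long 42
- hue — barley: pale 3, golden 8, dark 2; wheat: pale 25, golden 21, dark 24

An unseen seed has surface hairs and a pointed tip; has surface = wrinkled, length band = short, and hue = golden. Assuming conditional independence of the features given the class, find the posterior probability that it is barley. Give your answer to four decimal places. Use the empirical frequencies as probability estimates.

0.1452

barley: (13/83) × (12/13) × (1/13) × (6/13) × (4/13) × (8/13) ≈ 0.000971921
wheat: (70/83) × (66/70) × (25/70) × (47/70) × (7/70) × (21/70) ≈ 0.00572043
P(barley | x) = 0.000971921 / 0.006692351 ≈ 0.1452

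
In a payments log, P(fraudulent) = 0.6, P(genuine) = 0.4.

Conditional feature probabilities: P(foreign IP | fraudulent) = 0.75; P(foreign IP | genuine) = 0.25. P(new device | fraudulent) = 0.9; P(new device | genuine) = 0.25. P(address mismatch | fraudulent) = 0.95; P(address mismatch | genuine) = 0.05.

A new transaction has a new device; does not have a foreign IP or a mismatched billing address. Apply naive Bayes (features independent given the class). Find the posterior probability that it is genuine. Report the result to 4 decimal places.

fraudulent: 0.6 × (1−0.75) × 0.9 × (1−0.95) = 0.00675
genuine: 0.4 × (1−0.25) × 0.25 × (1−0.05) = 0.07125
P(genuine | x) = 0.07125 / 0.078 ≈ 0.9135

0.9135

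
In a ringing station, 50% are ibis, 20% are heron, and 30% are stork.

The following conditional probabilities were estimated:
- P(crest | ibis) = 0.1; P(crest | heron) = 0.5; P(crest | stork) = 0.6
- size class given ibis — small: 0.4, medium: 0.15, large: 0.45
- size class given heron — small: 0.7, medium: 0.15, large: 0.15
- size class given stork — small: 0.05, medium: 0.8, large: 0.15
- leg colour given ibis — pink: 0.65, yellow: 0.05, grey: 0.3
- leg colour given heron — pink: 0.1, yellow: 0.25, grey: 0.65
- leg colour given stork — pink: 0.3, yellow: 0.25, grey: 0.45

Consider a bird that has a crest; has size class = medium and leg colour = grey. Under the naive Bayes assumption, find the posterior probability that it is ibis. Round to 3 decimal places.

0.029

ibis: 0.5 × 0.1 × 0.15 × 0.3 = 0.00225
heron: 0.2 × 0.5 × 0.15 × 0.65 = 0.00975
stork: 0.3 × 0.6 × 0.8 × 0.45 = 0.0648
P(ibis | x) = 0.00225 / 0.0768 ≈ 0.029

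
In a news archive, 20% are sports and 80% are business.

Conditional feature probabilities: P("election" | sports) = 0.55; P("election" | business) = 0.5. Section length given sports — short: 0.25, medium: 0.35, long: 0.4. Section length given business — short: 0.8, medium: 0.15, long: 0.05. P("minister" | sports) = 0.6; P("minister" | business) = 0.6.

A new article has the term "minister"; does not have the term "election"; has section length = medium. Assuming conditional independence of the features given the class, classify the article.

business

sports: 0.2 × (1−0.55) × 0.35 × 0.6 = 0.0189
business: 0.8 × (1−0.5) × 0.15 × 0.6 = 0.036
Highest score → business.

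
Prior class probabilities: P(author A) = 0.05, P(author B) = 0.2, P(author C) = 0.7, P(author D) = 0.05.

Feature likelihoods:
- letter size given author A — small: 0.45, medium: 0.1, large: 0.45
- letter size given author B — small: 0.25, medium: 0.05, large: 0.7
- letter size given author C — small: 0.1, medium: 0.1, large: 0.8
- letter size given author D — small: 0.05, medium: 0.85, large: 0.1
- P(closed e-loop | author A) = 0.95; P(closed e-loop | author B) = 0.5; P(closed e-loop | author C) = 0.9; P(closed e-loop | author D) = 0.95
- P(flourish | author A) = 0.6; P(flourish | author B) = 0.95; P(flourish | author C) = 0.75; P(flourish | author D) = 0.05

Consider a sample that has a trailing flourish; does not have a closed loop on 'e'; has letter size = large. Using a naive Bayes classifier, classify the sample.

author B

author A: 0.05 × 0.45 × (1−0.95) × 0.6 = 0.000675
author B: 0.2 × 0.7 × (1−0.5) × 0.95 = 0.0665
author C: 0.7 × 0.8 × (1−0.9) × 0.75 = 0.042
author D: 0.05 × 0.1 × (1−0.95) × 0.05 = 0.0000125
Highest score → author B.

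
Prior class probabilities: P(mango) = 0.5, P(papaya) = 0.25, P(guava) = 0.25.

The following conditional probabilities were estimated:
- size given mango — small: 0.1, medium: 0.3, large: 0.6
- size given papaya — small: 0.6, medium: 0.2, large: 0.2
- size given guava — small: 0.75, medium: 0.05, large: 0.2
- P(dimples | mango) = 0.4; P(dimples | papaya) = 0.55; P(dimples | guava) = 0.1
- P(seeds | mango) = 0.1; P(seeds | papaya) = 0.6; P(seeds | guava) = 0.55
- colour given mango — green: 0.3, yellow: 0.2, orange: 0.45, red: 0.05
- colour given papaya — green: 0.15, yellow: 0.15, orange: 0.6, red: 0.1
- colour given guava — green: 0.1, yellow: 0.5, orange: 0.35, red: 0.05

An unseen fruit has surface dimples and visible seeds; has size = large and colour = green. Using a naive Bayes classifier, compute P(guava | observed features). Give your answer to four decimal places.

mango: 0.5 × 0.6 × 0.4 × 0.1 × 0.3 = 0.0036
papaya: 0.25 × 0.2 × 0.55 × 0.6 × 0.15 = 0.002475
guava: 0.25 × 0.2 × 0.1 × 0.55 × 0.1 = 0.000275
P(guava | x) = 0.000275 / 0.00635 ≈ 0.0433

0.0433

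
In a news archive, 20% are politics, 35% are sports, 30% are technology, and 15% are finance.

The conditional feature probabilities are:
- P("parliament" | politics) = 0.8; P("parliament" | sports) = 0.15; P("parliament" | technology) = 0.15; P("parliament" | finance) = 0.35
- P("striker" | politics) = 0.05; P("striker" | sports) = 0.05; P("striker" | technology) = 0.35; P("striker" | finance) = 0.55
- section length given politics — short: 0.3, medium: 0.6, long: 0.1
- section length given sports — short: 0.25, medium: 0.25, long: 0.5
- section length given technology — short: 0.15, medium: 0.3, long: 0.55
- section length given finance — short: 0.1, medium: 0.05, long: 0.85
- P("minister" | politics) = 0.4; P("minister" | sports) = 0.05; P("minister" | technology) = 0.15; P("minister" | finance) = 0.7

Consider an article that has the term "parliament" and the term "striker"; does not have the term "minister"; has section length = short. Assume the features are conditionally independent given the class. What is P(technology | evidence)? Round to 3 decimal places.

politics: 0.2 × 0.8 × 0.05 × 0.3 × (1−0.4) = 0.00144
sports: 0.35 × 0.15 × 0.05 × 0.25 × (1−0.05) = 0.0006234375
technology: 0.3 × 0.15 × 0.35 × 0.15 × (1−0.15) = 0.002008125
finance: 0.15 × 0.35 × 0.55 × 0.1 × (1−0.7) = 0.00086625
P(technology | x) = 0.002008125 / 0.0049378125 ≈ 0.407

0.407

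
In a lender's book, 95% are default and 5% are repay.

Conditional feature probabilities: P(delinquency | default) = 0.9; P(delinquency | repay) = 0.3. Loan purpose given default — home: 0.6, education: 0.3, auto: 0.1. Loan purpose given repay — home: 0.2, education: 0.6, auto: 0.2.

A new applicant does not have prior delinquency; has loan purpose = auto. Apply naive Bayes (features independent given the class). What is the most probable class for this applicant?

default

default: 0.95 × (1−0.9) × 0.1 = 0.0095
repay: 0.05 × (1−0.3) × 0.2 = 0.007
Highest score → default.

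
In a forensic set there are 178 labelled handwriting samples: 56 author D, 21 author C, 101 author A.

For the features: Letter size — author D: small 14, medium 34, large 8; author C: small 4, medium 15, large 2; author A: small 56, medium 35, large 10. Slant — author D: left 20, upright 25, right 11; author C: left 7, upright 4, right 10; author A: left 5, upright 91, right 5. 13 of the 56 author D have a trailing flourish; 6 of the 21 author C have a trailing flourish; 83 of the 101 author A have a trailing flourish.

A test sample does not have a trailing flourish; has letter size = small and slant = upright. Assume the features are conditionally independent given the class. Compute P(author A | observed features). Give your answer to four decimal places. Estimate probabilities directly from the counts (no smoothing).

0.6273

author D: (56/178) × (14/56) × (25/56) × (43/56) ≈ 0.0269613
author C: (21/178) × (4/21) × (4/21) × (15/21) ≈ 0.0030574
author A: (101/178) × (56/101) × (91/101) × (18/101) ≈ 0.0505172
P(author A | x) = 0.0505172 / 0.0805359 ≈ 0.6273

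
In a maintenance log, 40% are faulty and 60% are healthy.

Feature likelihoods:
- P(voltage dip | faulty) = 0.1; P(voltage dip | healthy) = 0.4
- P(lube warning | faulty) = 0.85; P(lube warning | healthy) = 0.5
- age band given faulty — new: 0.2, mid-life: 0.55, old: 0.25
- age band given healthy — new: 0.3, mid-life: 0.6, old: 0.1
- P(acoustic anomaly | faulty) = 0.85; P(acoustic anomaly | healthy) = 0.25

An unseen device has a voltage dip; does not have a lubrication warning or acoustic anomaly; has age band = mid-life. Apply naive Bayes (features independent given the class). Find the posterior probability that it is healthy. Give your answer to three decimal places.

0.991

faulty: 0.4 × 0.1 × (1−0.85) × 0.55 × (1−0.85) = 0.000495
healthy: 0.6 × 0.4 × (1−0.5) × 0.6 × (1−0.25) = 0.054
P(healthy | x) = 0.054 / 0.054495 ≈ 0.991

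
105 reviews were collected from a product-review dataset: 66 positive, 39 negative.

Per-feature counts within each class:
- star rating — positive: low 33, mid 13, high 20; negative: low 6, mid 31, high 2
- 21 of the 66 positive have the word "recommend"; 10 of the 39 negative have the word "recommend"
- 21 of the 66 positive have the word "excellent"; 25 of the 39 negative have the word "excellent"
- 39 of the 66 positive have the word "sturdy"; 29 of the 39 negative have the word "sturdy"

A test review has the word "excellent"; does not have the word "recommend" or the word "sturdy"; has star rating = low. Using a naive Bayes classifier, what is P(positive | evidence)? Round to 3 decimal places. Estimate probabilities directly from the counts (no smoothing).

0.800

positive: (66/105) × (33/66) × (45/66) × (21/66) × (27/66) ≈ 0.0278926
negative: (39/105) × (6/39) × (29/39) × (25/39) × (10/39) ≈ 0.00698403
P(positive | x) = 0.0278926 / 0.03487663 ≈ 0.800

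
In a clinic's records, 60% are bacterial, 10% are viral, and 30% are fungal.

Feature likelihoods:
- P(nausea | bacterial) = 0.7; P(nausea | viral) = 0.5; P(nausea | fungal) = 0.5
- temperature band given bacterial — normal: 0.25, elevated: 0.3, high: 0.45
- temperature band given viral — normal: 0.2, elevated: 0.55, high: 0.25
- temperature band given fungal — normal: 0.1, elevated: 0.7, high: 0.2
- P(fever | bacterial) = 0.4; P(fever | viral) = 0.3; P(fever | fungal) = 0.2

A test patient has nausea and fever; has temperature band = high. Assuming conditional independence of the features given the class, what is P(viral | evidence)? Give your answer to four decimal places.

bacterial: 0.6 × 0.7 × 0.45 × 0.4 = 0.0756
viral: 0.1 × 0.5 × 0.25 × 0.3 = 0.00375
fungal: 0.3 × 0.5 × 0.2 × 0.2 = 0.006
P(viral | x) = 0.00375 / 0.08535 ≈ 0.0439

0.0439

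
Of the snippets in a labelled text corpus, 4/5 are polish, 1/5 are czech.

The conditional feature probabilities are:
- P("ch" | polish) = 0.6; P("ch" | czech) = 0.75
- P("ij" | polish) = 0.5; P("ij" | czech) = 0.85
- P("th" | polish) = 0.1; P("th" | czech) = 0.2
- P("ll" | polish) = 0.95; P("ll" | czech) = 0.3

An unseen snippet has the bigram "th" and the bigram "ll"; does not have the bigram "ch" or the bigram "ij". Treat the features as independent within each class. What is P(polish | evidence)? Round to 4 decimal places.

0.9712

polish: 0.8 × (1−0.6) × (1−0.5) × 0.1 × 0.95 = 0.0152
czech: 0.2 × (1−0.75) × (1−0.85) × 0.2 × 0.3 = 0.00045
P(polish | x) = 0.0152 / 0.01565 ≈ 0.9712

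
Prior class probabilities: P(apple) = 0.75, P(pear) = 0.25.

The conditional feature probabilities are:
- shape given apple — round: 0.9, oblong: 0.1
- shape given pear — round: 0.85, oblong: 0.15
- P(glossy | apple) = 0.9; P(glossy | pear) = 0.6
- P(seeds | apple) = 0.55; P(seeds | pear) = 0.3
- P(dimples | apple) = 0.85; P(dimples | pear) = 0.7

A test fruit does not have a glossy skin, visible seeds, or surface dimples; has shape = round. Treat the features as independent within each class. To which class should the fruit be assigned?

apple: 0.75 × 0.9 × (1−0.9) × (1−0.55) × (1−0.85) = 0.00455625
pear: 0.25 × 0.85 × (1−0.6) × (1−0.3) × (1−0.7) = 0.01785
Highest score → pear.

pear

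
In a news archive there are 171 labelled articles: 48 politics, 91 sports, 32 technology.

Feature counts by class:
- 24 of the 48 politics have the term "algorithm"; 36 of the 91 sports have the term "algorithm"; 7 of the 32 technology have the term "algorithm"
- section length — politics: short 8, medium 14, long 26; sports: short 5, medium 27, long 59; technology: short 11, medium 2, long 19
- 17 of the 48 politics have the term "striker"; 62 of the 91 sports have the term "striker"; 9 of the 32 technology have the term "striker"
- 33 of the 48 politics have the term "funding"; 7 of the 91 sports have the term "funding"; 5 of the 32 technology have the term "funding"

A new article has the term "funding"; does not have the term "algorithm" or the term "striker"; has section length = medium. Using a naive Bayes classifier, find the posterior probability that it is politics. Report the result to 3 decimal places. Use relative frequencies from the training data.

politics: (48/171) × (24/48) × (14/48) × (31/48) × (33/48) ≈ 0.0181759
sports: (91/171) × (55/91) × (27/91) × (29/91) × (7/91) ≈ 0.00233939
technology: (32/171) × (25/32) × (2/32) × (23/32) × (5/32) ≈ 0.00102618
P(politics | x) = 0.0181759 / 0.02154147 ≈ 0.844

0.844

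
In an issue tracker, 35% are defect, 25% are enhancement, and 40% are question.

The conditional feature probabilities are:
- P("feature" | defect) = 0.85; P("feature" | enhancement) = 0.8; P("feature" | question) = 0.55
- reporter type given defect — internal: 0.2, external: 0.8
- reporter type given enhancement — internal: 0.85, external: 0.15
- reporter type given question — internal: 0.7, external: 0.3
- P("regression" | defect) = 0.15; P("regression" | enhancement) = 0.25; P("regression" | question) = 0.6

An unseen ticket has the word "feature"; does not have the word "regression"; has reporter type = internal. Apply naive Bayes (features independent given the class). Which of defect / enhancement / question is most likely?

enhancement

defect: 0.35 × 0.85 × 0.2 × (1−0.15) = 0.050575
enhancement: 0.25 × 0.8 × 0.85 × (1−0.25) = 0.1275
question: 0.4 × 0.55 × 0.7 × (1−0.6) = 0.0616
Highest score → enhancement.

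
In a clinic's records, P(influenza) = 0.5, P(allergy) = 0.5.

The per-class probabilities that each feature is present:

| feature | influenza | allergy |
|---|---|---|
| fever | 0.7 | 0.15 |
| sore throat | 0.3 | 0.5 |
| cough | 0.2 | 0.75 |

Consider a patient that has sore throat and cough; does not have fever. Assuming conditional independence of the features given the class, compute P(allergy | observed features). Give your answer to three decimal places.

0.947

influenza: 0.5 × (1−0.7) × 0.3 × 0.2 = 0.009
allergy: 0.5 × (1−0.15) × 0.5 × 0.75 = 0.159375
P(allergy | x) = 0.159375 / 0.168375 ≈ 0.947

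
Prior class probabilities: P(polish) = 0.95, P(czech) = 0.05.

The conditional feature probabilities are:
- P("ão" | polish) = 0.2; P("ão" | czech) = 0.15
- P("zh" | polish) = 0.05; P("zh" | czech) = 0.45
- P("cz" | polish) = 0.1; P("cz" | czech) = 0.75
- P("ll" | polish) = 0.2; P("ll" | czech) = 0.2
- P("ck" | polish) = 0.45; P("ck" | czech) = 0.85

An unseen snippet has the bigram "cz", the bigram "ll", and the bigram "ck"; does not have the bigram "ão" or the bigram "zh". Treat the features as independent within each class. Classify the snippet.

polish: 0.95 × (1−0.2) × (1−0.05) × 0.1 × 0.2 × 0.45 = 0.006498
czech: 0.05 × (1−0.15) × (1−0.45) × 0.75 × 0.2 × 0.85 = 0.0029803125
Highest score → polish.

polish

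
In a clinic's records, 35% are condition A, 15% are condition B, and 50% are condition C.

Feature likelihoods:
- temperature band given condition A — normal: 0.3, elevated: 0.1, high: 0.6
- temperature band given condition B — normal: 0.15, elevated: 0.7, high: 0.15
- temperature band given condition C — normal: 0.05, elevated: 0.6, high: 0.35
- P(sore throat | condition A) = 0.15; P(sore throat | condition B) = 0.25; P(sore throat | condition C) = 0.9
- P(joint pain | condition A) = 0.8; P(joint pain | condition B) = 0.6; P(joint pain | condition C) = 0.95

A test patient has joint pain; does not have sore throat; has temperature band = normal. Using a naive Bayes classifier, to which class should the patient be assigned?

condition A: 0.35 × 0.3 × (1−0.15) × 0.8 = 0.0714
condition B: 0.15 × 0.15 × (1−0.25) × 0.6 = 0.010125
condition C: 0.5 × 0.05 × (1−0.9) × 0.95 = 0.002375
Highest score → condition A.

condition A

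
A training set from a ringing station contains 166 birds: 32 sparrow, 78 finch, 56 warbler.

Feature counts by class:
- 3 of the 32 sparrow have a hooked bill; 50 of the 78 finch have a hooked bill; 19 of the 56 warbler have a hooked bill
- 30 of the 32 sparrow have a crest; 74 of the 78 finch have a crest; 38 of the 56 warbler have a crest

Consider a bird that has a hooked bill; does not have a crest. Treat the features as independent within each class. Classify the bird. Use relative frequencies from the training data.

warbler

sparrow: (32/166) × (3/32) × (2/32) ≈ 0.00112952
finch: (78/166) × (50/78) × (4/78) ≈ 0.0154464
warbler: (56/166) × (19/56) × (18/56) ≈ 0.03679
Highest score → warbler.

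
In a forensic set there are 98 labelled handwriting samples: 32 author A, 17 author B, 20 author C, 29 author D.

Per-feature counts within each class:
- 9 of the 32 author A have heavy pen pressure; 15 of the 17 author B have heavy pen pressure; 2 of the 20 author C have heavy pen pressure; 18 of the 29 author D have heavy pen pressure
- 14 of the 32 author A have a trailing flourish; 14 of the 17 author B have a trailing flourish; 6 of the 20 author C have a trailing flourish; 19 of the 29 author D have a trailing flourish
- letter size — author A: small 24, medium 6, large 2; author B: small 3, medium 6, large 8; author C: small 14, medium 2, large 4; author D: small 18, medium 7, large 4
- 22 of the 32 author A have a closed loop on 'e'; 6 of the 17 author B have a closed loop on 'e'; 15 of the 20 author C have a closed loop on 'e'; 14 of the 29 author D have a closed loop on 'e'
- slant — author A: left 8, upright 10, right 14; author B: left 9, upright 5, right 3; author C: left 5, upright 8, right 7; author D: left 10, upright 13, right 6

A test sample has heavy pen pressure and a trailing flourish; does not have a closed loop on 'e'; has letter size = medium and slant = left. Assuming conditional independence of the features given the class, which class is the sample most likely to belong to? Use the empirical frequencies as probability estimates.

author B

author A: (32/98) × (9/32) × (14/32) × (6/32) × (10/32) × (8/32) ≈ 0.000588553
author B: (17/98) × (15/17) × (14/17) × (6/17) × (11/17) × (9/17) ≈ 0.01524
author C: (20/98) × (2/20) × (6/20) × (2/20) × (5/20) × (5/20) ≈ 0.0000382653
author D: (29/98) × (18/29) × (19/29) × (7/29) × (15/29) × (10/29) ≈ 0.00518081
Highest score → author B.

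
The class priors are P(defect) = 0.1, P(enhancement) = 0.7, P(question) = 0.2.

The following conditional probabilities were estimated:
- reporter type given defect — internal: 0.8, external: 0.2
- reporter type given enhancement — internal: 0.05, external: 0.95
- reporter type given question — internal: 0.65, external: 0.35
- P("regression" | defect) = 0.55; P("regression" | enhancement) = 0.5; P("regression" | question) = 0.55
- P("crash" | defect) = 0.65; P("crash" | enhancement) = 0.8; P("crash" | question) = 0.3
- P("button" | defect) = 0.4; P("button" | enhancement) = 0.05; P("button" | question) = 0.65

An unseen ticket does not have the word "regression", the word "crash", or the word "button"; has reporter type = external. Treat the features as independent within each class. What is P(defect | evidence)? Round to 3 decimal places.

defect: 0.1 × 0.2 × (1−0.55) × (1−0.65) × (1−0.4) = 0.00189
enhancement: 0.7 × 0.95 × (1−0.5) × (1−0.8) × (1−0.05) = 0.063175
question: 0.2 × 0.35 × (1−0.55) × (1−0.3) × (1−0.65) = 0.0077175
P(defect | x) = 0.00189 / 0.0727825 ≈ 0.026

0.026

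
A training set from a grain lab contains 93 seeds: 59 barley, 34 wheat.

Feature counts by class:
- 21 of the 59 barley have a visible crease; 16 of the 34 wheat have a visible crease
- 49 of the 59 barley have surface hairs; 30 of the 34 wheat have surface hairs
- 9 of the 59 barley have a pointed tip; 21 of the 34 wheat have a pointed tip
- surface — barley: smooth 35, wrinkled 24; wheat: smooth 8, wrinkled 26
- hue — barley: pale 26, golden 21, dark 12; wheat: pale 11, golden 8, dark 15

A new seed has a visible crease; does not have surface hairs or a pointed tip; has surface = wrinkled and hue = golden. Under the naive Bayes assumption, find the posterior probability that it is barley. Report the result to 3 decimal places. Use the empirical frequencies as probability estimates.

0.771

barley: (59/93) × (21/59) × (10/59) × (50/59) × (24/59) × (21/59) ≈ 0.00469601
wheat: (34/93) × (16/34) × (4/34) × (13/34) × (26/34) × (8/34) ≈ 0.00139248
P(barley | x) = 0.00469601 / 0.00608849 ≈ 0.771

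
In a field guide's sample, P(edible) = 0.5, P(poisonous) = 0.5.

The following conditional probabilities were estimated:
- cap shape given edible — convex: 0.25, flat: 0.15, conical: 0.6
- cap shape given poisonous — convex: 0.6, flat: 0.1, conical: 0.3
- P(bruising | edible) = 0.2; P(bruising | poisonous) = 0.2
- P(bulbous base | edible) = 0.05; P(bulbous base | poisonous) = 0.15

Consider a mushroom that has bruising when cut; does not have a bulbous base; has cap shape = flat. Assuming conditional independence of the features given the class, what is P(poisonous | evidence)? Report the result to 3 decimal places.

0.374

edible: 0.5 × 0.15 × 0.2 × (1−0.05) = 0.01425
poisonous: 0.5 × 0.1 × 0.2 × (1−0.15) = 0.0085
P(poisonous | x) = 0.0085 / 0.02275 ≈ 0.374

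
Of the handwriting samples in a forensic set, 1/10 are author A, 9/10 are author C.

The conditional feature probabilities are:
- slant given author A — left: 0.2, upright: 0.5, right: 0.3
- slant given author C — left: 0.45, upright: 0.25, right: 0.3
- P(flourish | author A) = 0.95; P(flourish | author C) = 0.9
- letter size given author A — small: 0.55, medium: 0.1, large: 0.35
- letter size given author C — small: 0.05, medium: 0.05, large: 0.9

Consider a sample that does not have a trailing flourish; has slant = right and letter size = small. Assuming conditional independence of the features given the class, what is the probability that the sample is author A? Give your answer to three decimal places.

0.379

author A: 0.1 × 0.3 × (1−0.95) × 0.55 = 0.000825
author C: 0.9 × 0.3 × (1−0.9) × 0.05 = 0.00135
P(author A | x) = 0.000825 / 0.002175 ≈ 0.379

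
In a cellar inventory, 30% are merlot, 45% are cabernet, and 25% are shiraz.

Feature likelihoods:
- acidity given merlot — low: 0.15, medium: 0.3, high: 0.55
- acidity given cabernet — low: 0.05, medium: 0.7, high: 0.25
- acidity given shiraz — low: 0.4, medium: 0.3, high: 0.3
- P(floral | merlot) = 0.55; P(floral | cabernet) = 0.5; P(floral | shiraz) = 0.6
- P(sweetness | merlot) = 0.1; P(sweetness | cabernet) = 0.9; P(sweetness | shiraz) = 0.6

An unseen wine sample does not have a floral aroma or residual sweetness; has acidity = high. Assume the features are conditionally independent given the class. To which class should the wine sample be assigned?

merlot

merlot: 0.3 × 0.55 × (1−0.55) × (1−0.1) = 0.066825
cabernet: 0.45 × 0.25 × (1−0.5) × (1−0.9) = 0.005625
shiraz: 0.25 × 0.3 × (1−0.6) × (1−0.6) = 0.012
Highest score → merlot.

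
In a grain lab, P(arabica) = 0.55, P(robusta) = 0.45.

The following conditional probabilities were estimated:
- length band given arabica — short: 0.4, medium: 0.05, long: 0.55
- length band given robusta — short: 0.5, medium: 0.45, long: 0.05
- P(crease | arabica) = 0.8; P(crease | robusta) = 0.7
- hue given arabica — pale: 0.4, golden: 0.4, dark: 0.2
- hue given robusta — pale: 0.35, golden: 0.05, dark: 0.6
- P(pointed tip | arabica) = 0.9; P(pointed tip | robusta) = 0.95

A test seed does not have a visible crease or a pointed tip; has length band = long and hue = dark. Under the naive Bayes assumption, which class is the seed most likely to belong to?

arabica: 0.55 × 0.55 × (1−0.8) × 0.2 × (1−0.9) = 0.00121
robusta: 0.45 × 0.05 × (1−0.7) × 0.6 × (1−0.95) = 0.0002025
Highest score → arabica.

arabica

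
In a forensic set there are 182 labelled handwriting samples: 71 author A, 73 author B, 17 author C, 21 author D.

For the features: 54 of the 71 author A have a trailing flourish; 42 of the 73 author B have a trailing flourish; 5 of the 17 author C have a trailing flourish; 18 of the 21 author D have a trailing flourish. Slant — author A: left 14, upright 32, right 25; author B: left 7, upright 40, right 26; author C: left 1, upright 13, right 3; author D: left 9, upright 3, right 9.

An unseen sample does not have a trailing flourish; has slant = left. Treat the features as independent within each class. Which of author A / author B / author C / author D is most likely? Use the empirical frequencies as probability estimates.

author A

author A: (71/182) × (17/71) × (14/71) ≈ 0.0184182
author B: (73/182) × (31/73) × (7/73) ≈ 0.016333
author C: (17/182) × (12/17) × (1/17) ≈ 0.00387847
author D: (21/182) × (3/21) × (9/21) ≈ 0.00706436
Highest score → author A.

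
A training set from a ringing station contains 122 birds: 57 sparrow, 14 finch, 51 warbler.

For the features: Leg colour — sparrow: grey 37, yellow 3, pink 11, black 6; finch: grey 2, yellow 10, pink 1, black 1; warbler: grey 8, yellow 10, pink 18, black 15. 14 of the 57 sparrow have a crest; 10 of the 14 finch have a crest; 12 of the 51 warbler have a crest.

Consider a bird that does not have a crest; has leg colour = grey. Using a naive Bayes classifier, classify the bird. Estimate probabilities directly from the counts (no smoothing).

sparrow

sparrow: (57/122) × (37/57) × (43/57) ≈ 0.228789
finch: (14/122) × (2/14) × (4/14) ≈ 0.00468384
warbler: (51/122) × (8/51) × (39/51) ≈ 0.0501446
Highest score → sparrow.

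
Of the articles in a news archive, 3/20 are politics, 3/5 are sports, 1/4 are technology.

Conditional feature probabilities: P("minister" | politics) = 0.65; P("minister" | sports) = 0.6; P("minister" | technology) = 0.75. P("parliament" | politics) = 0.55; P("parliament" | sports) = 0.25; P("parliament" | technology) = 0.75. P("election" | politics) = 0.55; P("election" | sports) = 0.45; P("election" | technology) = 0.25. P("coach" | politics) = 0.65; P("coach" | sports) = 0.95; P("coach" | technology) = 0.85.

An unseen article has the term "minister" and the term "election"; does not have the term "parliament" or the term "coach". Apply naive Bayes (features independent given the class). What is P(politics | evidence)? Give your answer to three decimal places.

politics: 0.15 × 0.65 × (1−0.55) × 0.55 × (1−0.65) = 0.0084459375
sports: 0.6 × 0.6 × (1−0.25) × 0.45 × (1−0.95) = 0.006075
technology: 0.25 × 0.75 × (1−0.75) × 0.25 × (1−0.85) = 0.0017578125
P(politics | x) = 0.0084459375 / 0.01627875 ≈ 0.519

0.519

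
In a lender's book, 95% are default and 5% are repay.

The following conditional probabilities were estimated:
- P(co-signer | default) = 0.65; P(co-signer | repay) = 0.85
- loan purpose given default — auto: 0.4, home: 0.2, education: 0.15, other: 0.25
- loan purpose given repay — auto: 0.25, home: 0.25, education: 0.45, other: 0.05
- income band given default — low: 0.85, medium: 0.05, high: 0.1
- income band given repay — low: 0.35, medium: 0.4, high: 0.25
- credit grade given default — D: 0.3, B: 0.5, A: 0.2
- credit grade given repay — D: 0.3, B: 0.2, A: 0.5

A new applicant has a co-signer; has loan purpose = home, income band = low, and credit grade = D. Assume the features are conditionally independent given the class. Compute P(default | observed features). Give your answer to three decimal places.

default: 0.95 × 0.65 × 0.2 × 0.85 × 0.3 = 0.0314925
repay: 0.05 × 0.85 × 0.25 × 0.35 × 0.3 = 0.001115625
P(default | x) = 0.0314925 / 0.032608125 ≈ 0.966

0.966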